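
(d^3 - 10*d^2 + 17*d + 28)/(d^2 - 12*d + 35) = (d^2 - 3*d - 4)/(d - 5)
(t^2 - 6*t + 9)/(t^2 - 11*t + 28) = (t^2 - 6*t + 9)/(t^2 - 11*t + 28)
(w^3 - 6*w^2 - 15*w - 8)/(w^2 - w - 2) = (w^2 - 7*w - 8)/(w - 2)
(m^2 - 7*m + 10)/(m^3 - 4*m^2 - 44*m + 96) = (m - 5)/(m^2 - 2*m - 48)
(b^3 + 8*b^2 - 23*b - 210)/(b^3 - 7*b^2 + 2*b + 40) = (b^2 + 13*b + 42)/(b^2 - 2*b - 8)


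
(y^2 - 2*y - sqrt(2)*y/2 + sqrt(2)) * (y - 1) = y^3 - 3*y^2 - sqrt(2)*y^2/2 + 2*y + 3*sqrt(2)*y/2 - sqrt(2)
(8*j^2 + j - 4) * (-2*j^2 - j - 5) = -16*j^4 - 10*j^3 - 33*j^2 - j + 20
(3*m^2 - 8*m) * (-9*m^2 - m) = -27*m^4 + 69*m^3 + 8*m^2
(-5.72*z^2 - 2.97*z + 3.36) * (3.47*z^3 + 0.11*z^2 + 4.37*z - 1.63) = -19.8484*z^5 - 10.9351*z^4 - 13.6639*z^3 - 3.2857*z^2 + 19.5243*z - 5.4768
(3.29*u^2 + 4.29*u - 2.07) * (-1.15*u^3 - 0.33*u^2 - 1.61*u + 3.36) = -3.7835*u^5 - 6.0192*u^4 - 4.3321*u^3 + 4.8306*u^2 + 17.7471*u - 6.9552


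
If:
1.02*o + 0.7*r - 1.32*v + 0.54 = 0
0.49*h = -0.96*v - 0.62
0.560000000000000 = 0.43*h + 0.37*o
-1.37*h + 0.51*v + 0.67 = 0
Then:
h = 0.21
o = 1.27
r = -4.04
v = -0.75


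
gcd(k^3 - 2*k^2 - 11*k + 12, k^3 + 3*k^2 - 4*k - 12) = k + 3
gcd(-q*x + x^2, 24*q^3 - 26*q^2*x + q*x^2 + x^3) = -q + x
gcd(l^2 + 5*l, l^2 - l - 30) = l + 5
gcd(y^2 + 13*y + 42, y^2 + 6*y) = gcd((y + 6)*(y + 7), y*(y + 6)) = y + 6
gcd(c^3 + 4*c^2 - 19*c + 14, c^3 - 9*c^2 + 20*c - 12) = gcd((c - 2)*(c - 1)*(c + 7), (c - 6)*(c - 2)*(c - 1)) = c^2 - 3*c + 2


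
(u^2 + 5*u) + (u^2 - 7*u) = 2*u^2 - 2*u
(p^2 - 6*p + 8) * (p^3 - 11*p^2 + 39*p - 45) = p^5 - 17*p^4 + 113*p^3 - 367*p^2 + 582*p - 360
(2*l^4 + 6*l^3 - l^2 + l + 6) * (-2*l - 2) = -4*l^5 - 16*l^4 - 10*l^3 - 14*l - 12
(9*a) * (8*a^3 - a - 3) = 72*a^4 - 9*a^2 - 27*a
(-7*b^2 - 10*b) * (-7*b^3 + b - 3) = 49*b^5 + 70*b^4 - 7*b^3 + 11*b^2 + 30*b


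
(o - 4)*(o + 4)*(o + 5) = o^3 + 5*o^2 - 16*o - 80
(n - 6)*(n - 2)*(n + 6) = n^3 - 2*n^2 - 36*n + 72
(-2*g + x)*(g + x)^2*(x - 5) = -2*g^3*x + 10*g^3 - 3*g^2*x^2 + 15*g^2*x + x^4 - 5*x^3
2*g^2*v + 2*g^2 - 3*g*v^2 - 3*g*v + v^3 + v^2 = (-2*g + v)*(-g + v)*(v + 1)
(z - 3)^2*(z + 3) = z^3 - 3*z^2 - 9*z + 27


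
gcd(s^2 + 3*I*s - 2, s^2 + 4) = s + 2*I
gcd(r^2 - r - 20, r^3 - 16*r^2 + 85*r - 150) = r - 5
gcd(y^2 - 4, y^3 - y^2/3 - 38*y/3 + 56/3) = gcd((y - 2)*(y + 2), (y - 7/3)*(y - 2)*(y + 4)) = y - 2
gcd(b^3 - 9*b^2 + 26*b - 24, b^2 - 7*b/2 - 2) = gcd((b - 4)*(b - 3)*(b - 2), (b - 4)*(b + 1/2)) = b - 4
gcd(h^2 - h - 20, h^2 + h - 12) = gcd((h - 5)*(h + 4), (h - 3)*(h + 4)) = h + 4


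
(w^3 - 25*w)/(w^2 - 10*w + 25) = w*(w + 5)/(w - 5)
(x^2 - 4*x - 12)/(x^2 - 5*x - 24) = (-x^2 + 4*x + 12)/(-x^2 + 5*x + 24)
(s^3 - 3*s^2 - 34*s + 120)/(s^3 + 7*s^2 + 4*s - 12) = (s^2 - 9*s + 20)/(s^2 + s - 2)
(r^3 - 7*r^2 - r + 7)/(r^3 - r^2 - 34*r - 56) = (r^2 - 1)/(r^2 + 6*r + 8)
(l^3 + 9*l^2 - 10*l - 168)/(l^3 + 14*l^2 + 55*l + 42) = (l - 4)/(l + 1)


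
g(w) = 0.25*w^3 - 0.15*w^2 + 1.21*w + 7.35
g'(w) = 0.75*w^2 - 0.3*w + 1.21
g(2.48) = 13.24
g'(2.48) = 5.08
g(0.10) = 7.47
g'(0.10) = 1.19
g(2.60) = 13.88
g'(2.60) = 5.50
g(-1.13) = 5.43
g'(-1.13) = 2.51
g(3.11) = 17.18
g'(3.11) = 7.53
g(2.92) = 15.83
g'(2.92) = 6.73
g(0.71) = 8.22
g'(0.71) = 1.38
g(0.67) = 8.17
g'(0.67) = 1.35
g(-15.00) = -888.30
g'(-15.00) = 174.46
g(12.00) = 432.27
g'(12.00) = 105.61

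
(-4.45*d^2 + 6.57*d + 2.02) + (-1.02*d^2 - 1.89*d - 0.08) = -5.47*d^2 + 4.68*d + 1.94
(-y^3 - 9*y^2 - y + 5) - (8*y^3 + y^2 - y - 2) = -9*y^3 - 10*y^2 + 7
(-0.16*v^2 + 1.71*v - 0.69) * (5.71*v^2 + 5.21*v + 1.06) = -0.9136*v^4 + 8.9305*v^3 + 4.7996*v^2 - 1.7823*v - 0.7314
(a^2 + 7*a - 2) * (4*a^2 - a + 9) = 4*a^4 + 27*a^3 - 6*a^2 + 65*a - 18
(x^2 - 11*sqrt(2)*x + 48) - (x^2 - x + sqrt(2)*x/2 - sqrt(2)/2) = -23*sqrt(2)*x/2 + x + sqrt(2)/2 + 48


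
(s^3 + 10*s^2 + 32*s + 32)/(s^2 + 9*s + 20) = (s^2 + 6*s + 8)/(s + 5)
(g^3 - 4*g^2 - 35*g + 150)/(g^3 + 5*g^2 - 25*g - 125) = (g^2 + g - 30)/(g^2 + 10*g + 25)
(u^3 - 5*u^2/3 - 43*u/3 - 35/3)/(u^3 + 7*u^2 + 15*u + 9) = (3*u^2 - 8*u - 35)/(3*(u^2 + 6*u + 9))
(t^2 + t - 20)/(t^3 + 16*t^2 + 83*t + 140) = (t - 4)/(t^2 + 11*t + 28)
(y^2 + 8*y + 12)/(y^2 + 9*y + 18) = (y + 2)/(y + 3)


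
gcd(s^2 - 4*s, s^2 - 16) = s - 4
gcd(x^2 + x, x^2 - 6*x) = x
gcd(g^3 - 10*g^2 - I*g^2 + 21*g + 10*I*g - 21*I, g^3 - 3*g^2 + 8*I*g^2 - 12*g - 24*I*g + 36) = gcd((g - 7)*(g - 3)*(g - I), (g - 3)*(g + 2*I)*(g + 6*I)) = g - 3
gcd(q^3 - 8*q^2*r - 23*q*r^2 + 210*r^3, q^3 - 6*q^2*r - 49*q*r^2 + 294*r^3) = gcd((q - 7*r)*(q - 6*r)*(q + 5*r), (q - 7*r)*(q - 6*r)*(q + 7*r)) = q^2 - 13*q*r + 42*r^2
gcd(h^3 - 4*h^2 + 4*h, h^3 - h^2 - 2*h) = h^2 - 2*h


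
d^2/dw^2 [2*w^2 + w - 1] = 4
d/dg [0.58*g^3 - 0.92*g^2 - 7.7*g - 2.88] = 1.74*g^2 - 1.84*g - 7.7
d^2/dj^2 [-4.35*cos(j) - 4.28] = 4.35*cos(j)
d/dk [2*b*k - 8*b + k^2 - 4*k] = 2*b + 2*k - 4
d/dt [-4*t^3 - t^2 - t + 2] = -12*t^2 - 2*t - 1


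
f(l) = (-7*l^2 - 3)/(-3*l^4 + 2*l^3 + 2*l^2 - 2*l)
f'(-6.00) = 0.02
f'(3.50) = -0.18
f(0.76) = 14.44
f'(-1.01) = 87.60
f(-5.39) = 0.07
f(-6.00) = 0.06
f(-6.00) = 0.06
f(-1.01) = 9.04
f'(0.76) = -0.75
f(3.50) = 0.26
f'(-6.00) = 0.02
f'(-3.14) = 0.15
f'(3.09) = -0.28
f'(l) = -14*l/(-3*l^4 + 2*l^3 + 2*l^2 - 2*l) + (-7*l^2 - 3)*(12*l^3 - 6*l^2 - 4*l + 2)/(-3*l^4 + 2*l^3 + 2*l^2 - 2*l)^2 = 2*(-21*l^5 + 7*l^4 - 18*l^3 + 16*l^2 + 6*l - 3)/(l^2*(9*l^6 - 12*l^5 - 8*l^4 + 20*l^3 - 4*l^2 - 8*l + 4))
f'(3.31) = -0.21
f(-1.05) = 6.47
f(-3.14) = 0.22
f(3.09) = 0.35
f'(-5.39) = 0.03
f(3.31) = 0.29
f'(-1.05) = 46.99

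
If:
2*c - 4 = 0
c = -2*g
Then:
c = 2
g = -1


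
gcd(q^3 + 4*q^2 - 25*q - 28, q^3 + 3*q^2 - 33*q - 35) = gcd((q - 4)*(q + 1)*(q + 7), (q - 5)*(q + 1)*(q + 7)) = q^2 + 8*q + 7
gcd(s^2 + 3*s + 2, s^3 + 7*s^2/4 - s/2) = s + 2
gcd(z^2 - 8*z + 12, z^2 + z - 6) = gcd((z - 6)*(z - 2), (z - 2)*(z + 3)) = z - 2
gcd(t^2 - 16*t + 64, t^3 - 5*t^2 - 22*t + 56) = 1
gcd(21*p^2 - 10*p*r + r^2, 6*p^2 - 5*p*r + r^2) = 3*p - r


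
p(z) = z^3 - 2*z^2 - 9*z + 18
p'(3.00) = 6.00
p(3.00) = 0.00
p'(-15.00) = 726.00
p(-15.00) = -3672.00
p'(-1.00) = -2.00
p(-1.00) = 24.00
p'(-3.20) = 34.52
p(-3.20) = -6.45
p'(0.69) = -10.33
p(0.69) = 11.17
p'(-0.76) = -4.23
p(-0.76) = 23.25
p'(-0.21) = -8.03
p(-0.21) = 19.79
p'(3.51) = 13.92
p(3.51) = 5.01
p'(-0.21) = -8.03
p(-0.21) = 19.79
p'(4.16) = 26.28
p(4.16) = 17.94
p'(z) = 3*z^2 - 4*z - 9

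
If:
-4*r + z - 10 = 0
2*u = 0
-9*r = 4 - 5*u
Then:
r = -4/9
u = 0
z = 74/9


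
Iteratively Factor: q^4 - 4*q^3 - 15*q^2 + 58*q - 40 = (q - 2)*(q^3 - 2*q^2 - 19*q + 20) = (q - 2)*(q + 4)*(q^2 - 6*q + 5) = (q - 5)*(q - 2)*(q + 4)*(q - 1)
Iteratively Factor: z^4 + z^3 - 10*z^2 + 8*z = (z - 2)*(z^3 + 3*z^2 - 4*z) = (z - 2)*(z + 4)*(z^2 - z) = (z - 2)*(z - 1)*(z + 4)*(z)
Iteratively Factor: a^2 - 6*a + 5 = (a - 1)*(a - 5)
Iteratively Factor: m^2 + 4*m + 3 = (m + 3)*(m + 1)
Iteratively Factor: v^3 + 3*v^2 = (v + 3)*(v^2) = v*(v + 3)*(v)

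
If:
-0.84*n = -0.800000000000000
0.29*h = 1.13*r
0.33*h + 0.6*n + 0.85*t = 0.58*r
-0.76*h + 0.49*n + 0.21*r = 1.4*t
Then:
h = 3.45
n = 0.95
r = 0.89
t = -1.41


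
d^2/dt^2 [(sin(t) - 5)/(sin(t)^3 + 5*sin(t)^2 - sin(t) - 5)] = (-4*(1 - cos(2*t))^2*sin(t) + 35*(1 - cos(2*t))^2 + 344*sin(t) - 248*sin(3*t) - 830*cos(2*t) - 5*cos(4*t)/2 + 3825/2)/((sin(t) + 5)^3*(cos(2*t) + 1)^2)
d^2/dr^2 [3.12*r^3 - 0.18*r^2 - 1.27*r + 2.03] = 18.72*r - 0.36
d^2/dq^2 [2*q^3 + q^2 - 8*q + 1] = 12*q + 2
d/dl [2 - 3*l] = -3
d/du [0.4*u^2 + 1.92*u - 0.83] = 0.8*u + 1.92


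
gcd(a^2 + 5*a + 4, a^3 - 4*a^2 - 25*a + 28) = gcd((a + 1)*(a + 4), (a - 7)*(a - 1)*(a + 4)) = a + 4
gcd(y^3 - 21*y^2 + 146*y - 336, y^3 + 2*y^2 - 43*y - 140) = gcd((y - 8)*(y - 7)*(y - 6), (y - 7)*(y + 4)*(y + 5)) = y - 7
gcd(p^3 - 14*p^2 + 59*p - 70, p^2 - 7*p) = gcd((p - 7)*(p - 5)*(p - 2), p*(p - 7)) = p - 7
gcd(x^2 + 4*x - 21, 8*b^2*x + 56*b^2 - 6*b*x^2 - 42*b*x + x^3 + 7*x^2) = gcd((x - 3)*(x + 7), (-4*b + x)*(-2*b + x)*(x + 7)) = x + 7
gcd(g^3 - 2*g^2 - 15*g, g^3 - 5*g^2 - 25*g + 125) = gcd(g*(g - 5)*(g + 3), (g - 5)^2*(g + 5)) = g - 5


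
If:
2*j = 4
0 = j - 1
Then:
No Solution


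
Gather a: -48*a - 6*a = -54*a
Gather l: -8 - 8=-16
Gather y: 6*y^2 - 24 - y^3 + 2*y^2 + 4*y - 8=-y^3 + 8*y^2 + 4*y - 32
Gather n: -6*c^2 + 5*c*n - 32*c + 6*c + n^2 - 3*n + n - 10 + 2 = -6*c^2 - 26*c + n^2 + n*(5*c - 2) - 8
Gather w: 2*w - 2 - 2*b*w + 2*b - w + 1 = 2*b + w*(1 - 2*b) - 1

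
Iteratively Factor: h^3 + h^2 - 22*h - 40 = (h - 5)*(h^2 + 6*h + 8) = (h - 5)*(h + 2)*(h + 4)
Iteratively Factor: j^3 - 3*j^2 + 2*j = (j - 1)*(j^2 - 2*j) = (j - 2)*(j - 1)*(j)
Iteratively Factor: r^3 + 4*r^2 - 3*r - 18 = (r + 3)*(r^2 + r - 6) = (r - 2)*(r + 3)*(r + 3)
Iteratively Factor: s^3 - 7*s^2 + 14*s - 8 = (s - 2)*(s^2 - 5*s + 4) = (s - 2)*(s - 1)*(s - 4)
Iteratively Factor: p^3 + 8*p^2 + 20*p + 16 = (p + 2)*(p^2 + 6*p + 8) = (p + 2)^2*(p + 4)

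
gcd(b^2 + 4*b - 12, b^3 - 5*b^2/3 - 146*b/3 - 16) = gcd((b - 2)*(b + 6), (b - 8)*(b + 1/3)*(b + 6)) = b + 6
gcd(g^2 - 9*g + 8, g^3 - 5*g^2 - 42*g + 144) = g - 8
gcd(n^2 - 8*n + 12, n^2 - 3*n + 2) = n - 2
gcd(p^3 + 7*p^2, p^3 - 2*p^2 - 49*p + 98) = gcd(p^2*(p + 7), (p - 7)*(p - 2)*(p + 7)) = p + 7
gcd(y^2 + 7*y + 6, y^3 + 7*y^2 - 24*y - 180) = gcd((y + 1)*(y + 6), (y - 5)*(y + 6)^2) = y + 6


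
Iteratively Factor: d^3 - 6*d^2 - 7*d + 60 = (d - 5)*(d^2 - d - 12) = (d - 5)*(d + 3)*(d - 4)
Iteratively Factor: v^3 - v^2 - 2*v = (v + 1)*(v^2 - 2*v) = v*(v + 1)*(v - 2)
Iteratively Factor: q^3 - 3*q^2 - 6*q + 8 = (q - 1)*(q^2 - 2*q - 8) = (q - 1)*(q + 2)*(q - 4)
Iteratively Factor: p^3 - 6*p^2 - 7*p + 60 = (p + 3)*(p^2 - 9*p + 20) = (p - 4)*(p + 3)*(p - 5)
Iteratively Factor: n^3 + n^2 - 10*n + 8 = (n + 4)*(n^2 - 3*n + 2) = (n - 1)*(n + 4)*(n - 2)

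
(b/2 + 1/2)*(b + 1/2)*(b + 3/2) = b^3/2 + 3*b^2/2 + 11*b/8 + 3/8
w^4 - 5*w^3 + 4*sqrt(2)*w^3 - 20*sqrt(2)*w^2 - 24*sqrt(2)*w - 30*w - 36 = (w - 6)*(w + 1)*(w + sqrt(2))*(w + 3*sqrt(2))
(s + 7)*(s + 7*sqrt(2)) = s^2 + 7*s + 7*sqrt(2)*s + 49*sqrt(2)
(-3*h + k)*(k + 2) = -3*h*k - 6*h + k^2 + 2*k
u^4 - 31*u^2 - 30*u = u*(u - 6)*(u + 1)*(u + 5)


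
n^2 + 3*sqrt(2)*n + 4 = (n + sqrt(2))*(n + 2*sqrt(2))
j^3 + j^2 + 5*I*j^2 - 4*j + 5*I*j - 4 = (j + 1)*(j + I)*(j + 4*I)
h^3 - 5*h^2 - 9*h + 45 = (h - 5)*(h - 3)*(h + 3)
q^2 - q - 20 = (q - 5)*(q + 4)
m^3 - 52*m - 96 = (m - 8)*(m + 2)*(m + 6)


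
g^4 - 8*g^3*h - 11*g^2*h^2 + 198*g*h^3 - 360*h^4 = (g - 6*h)*(g - 4*h)*(g - 3*h)*(g + 5*h)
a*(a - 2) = a^2 - 2*a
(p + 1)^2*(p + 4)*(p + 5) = p^4 + 11*p^3 + 39*p^2 + 49*p + 20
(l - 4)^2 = l^2 - 8*l + 16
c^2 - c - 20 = (c - 5)*(c + 4)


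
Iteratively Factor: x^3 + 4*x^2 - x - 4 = (x - 1)*(x^2 + 5*x + 4) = (x - 1)*(x + 4)*(x + 1)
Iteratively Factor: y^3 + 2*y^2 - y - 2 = (y - 1)*(y^2 + 3*y + 2) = (y - 1)*(y + 1)*(y + 2)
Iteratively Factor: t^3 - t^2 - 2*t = (t - 2)*(t^2 + t) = (t - 2)*(t + 1)*(t)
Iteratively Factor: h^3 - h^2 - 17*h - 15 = (h - 5)*(h^2 + 4*h + 3) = (h - 5)*(h + 1)*(h + 3)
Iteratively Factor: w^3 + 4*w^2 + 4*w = (w)*(w^2 + 4*w + 4) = w*(w + 2)*(w + 2)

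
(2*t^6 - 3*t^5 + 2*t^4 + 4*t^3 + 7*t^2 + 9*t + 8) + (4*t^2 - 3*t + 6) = 2*t^6 - 3*t^5 + 2*t^4 + 4*t^3 + 11*t^2 + 6*t + 14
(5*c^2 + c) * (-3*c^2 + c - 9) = -15*c^4 + 2*c^3 - 44*c^2 - 9*c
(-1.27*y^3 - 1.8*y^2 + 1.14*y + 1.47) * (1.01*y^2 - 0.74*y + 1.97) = -1.2827*y^5 - 0.8782*y^4 - 0.0185*y^3 - 2.9049*y^2 + 1.158*y + 2.8959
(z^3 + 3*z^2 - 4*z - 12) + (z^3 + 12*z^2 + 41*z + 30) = 2*z^3 + 15*z^2 + 37*z + 18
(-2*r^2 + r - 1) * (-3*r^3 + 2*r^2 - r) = 6*r^5 - 7*r^4 + 7*r^3 - 3*r^2 + r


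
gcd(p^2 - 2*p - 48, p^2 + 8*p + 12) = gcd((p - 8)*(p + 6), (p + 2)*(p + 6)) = p + 6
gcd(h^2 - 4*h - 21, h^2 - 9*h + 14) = h - 7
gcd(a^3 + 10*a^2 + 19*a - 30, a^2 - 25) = a + 5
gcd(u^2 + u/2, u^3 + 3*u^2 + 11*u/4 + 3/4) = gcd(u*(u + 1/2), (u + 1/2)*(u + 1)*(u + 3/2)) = u + 1/2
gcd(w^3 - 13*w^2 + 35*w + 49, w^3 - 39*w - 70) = w - 7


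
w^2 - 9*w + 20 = (w - 5)*(w - 4)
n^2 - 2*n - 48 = (n - 8)*(n + 6)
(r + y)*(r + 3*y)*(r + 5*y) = r^3 + 9*r^2*y + 23*r*y^2 + 15*y^3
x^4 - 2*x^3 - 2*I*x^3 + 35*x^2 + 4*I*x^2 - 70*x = x*(x - 2)*(x - 7*I)*(x + 5*I)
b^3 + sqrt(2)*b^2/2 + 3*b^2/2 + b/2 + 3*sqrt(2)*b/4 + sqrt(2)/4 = (b + 1/2)*(b + 1)*(b + sqrt(2)/2)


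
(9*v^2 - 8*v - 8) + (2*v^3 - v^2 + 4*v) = 2*v^3 + 8*v^2 - 4*v - 8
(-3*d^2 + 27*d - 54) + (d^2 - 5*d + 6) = -2*d^2 + 22*d - 48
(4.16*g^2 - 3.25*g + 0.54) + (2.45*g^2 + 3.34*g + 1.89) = 6.61*g^2 + 0.0899999999999999*g + 2.43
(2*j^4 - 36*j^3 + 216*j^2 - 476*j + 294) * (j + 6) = 2*j^5 - 24*j^4 + 820*j^2 - 2562*j + 1764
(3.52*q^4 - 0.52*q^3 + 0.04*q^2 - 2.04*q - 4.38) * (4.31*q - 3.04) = 15.1712*q^5 - 12.942*q^4 + 1.7532*q^3 - 8.914*q^2 - 12.6762*q + 13.3152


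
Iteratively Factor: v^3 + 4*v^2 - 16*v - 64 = (v - 4)*(v^2 + 8*v + 16) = (v - 4)*(v + 4)*(v + 4)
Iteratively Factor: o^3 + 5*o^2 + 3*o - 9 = (o - 1)*(o^2 + 6*o + 9) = (o - 1)*(o + 3)*(o + 3)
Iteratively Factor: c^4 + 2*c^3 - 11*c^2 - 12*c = (c - 3)*(c^3 + 5*c^2 + 4*c) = (c - 3)*(c + 1)*(c^2 + 4*c) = (c - 3)*(c + 1)*(c + 4)*(c)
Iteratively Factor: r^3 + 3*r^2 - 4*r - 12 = (r + 3)*(r^2 - 4) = (r + 2)*(r + 3)*(r - 2)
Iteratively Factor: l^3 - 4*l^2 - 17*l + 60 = (l - 3)*(l^2 - l - 20) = (l - 5)*(l - 3)*(l + 4)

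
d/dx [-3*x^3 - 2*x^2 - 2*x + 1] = -9*x^2 - 4*x - 2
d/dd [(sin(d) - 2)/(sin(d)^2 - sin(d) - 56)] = (4*sin(d) + cos(d)^2 - 59)*cos(d)/(sin(d) + cos(d)^2 + 55)^2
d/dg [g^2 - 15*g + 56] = 2*g - 15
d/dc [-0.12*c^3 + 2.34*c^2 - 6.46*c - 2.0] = -0.36*c^2 + 4.68*c - 6.46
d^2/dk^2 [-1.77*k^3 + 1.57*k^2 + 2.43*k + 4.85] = 3.14 - 10.62*k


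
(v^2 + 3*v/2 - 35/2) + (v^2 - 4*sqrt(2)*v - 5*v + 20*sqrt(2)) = 2*v^2 - 4*sqrt(2)*v - 7*v/2 - 35/2 + 20*sqrt(2)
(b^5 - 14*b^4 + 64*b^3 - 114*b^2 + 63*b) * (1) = b^5 - 14*b^4 + 64*b^3 - 114*b^2 + 63*b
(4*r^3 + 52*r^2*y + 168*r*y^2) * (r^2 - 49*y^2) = 4*r^5 + 52*r^4*y - 28*r^3*y^2 - 2548*r^2*y^3 - 8232*r*y^4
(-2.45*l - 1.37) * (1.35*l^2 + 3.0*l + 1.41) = -3.3075*l^3 - 9.1995*l^2 - 7.5645*l - 1.9317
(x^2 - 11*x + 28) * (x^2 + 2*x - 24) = x^4 - 9*x^3 - 18*x^2 + 320*x - 672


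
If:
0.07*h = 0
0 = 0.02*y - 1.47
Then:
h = 0.00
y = 73.50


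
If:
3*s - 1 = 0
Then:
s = 1/3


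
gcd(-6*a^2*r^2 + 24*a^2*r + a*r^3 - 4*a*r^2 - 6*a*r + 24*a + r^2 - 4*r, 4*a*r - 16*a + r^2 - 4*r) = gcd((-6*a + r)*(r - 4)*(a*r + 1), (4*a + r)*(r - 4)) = r - 4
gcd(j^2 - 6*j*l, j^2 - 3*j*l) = j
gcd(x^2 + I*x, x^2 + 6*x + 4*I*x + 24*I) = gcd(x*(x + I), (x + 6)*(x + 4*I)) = 1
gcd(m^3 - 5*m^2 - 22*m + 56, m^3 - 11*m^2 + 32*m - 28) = m^2 - 9*m + 14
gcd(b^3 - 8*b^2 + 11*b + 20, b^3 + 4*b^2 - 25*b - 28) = b^2 - 3*b - 4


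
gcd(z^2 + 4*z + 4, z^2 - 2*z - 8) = z + 2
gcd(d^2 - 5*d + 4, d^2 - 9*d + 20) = d - 4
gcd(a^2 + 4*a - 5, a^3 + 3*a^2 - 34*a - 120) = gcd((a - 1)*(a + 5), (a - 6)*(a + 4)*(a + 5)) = a + 5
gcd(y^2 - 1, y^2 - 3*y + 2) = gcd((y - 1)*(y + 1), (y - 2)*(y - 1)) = y - 1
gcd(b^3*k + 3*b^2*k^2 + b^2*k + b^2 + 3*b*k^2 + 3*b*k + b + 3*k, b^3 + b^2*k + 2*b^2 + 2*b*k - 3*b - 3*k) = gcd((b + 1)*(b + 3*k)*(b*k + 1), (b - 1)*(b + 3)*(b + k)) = 1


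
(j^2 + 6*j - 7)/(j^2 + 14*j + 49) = (j - 1)/(j + 7)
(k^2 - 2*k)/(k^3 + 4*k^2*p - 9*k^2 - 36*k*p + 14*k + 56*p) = k/(k^2 + 4*k*p - 7*k - 28*p)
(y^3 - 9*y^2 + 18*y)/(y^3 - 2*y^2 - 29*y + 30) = y*(y - 3)/(y^2 + 4*y - 5)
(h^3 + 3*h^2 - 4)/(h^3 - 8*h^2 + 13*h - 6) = (h^2 + 4*h + 4)/(h^2 - 7*h + 6)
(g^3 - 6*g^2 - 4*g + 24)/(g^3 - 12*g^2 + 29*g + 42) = (g^2 - 4)/(g^2 - 6*g - 7)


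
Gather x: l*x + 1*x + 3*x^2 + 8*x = 3*x^2 + x*(l + 9)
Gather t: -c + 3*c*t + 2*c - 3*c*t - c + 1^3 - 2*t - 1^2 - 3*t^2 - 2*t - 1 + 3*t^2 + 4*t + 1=0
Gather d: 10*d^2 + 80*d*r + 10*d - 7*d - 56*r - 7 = 10*d^2 + d*(80*r + 3) - 56*r - 7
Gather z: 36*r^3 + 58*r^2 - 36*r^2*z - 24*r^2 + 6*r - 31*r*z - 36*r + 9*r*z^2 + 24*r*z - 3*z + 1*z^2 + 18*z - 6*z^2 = 36*r^3 + 34*r^2 - 30*r + z^2*(9*r - 5) + z*(-36*r^2 - 7*r + 15)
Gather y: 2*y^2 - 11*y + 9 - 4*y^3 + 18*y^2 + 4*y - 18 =-4*y^3 + 20*y^2 - 7*y - 9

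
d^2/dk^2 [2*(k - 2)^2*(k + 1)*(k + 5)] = 24*k^2 + 24*k - 60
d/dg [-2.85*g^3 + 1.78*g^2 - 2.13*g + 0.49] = -8.55*g^2 + 3.56*g - 2.13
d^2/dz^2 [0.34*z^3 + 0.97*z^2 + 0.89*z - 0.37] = 2.04*z + 1.94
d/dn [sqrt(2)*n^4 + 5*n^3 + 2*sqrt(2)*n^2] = n*(4*sqrt(2)*n^2 + 15*n + 4*sqrt(2))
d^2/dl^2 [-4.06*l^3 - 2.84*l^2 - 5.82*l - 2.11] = -24.36*l - 5.68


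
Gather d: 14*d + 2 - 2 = 14*d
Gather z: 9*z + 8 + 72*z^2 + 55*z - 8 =72*z^2 + 64*z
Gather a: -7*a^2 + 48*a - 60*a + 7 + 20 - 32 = -7*a^2 - 12*a - 5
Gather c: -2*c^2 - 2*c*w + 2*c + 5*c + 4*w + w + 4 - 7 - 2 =-2*c^2 + c*(7 - 2*w) + 5*w - 5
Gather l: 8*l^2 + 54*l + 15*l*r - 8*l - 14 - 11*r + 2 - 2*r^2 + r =8*l^2 + l*(15*r + 46) - 2*r^2 - 10*r - 12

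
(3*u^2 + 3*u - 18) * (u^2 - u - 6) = 3*u^4 - 39*u^2 + 108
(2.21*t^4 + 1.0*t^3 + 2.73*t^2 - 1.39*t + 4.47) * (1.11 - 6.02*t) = -13.3042*t^5 - 3.5669*t^4 - 15.3246*t^3 + 11.3981*t^2 - 28.4523*t + 4.9617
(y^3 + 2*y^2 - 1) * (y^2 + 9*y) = y^5 + 11*y^4 + 18*y^3 - y^2 - 9*y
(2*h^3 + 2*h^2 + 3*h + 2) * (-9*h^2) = -18*h^5 - 18*h^4 - 27*h^3 - 18*h^2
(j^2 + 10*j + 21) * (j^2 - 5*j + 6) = j^4 + 5*j^3 - 23*j^2 - 45*j + 126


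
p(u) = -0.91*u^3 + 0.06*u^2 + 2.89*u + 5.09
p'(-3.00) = -22.04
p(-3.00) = 21.53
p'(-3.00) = -22.04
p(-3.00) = 21.53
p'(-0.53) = 2.06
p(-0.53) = 3.71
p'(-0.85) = 0.82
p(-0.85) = 3.24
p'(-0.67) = 1.58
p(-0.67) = 3.45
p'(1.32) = -1.71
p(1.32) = 6.92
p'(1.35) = -1.92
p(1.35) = 6.86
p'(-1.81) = -6.27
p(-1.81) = 5.45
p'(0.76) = 1.40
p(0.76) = 6.92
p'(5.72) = -85.74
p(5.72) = -146.72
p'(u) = -2.73*u^2 + 0.12*u + 2.89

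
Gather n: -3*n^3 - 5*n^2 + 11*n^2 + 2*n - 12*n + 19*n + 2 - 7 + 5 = -3*n^3 + 6*n^2 + 9*n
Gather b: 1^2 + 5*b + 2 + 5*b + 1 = 10*b + 4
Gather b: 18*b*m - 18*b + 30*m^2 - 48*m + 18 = b*(18*m - 18) + 30*m^2 - 48*m + 18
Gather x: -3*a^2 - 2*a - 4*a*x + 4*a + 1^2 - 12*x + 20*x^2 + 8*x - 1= -3*a^2 + 2*a + 20*x^2 + x*(-4*a - 4)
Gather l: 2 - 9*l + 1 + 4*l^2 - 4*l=4*l^2 - 13*l + 3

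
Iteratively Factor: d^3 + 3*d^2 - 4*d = (d)*(d^2 + 3*d - 4) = d*(d - 1)*(d + 4)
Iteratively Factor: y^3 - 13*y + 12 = (y - 1)*(y^2 + y - 12) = (y - 1)*(y + 4)*(y - 3)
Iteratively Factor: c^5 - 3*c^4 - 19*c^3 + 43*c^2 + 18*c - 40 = (c - 5)*(c^4 + 2*c^3 - 9*c^2 - 2*c + 8) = (c - 5)*(c + 4)*(c^3 - 2*c^2 - c + 2) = (c - 5)*(c - 1)*(c + 4)*(c^2 - c - 2) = (c - 5)*(c - 2)*(c - 1)*(c + 4)*(c + 1)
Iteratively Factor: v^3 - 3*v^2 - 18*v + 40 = (v + 4)*(v^2 - 7*v + 10) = (v - 2)*(v + 4)*(v - 5)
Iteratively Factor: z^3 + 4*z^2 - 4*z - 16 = (z + 2)*(z^2 + 2*z - 8) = (z + 2)*(z + 4)*(z - 2)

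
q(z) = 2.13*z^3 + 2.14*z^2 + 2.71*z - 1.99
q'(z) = 6.39*z^2 + 4.28*z + 2.71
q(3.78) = 153.87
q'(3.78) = 110.19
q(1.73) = 20.13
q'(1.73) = 29.24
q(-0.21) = -2.48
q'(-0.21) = 2.09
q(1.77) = 21.32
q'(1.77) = 30.30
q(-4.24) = -137.37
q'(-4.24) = 99.44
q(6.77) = 775.35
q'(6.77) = 324.56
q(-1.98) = -15.50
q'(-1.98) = 19.29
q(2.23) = 38.32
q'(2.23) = 44.03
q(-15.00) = -6749.89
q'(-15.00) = 1376.26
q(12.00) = 4019.33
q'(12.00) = 974.23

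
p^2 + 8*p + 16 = (p + 4)^2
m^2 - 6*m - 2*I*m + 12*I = (m - 6)*(m - 2*I)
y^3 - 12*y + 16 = (y - 2)^2*(y + 4)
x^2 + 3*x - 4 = (x - 1)*(x + 4)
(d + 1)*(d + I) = d^2 + d + I*d + I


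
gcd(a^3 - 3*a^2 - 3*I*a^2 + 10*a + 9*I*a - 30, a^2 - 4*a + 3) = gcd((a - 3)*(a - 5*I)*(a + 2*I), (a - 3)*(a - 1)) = a - 3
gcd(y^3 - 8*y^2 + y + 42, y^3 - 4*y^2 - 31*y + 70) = y - 7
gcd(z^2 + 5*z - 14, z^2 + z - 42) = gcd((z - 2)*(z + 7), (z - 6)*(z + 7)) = z + 7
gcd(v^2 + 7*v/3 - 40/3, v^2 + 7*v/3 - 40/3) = v^2 + 7*v/3 - 40/3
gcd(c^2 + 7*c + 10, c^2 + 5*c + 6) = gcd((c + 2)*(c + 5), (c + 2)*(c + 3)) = c + 2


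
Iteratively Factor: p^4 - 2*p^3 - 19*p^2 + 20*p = (p - 5)*(p^3 + 3*p^2 - 4*p) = (p - 5)*(p - 1)*(p^2 + 4*p) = p*(p - 5)*(p - 1)*(p + 4)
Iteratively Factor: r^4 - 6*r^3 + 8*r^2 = (r - 4)*(r^3 - 2*r^2) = (r - 4)*(r - 2)*(r^2) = r*(r - 4)*(r - 2)*(r)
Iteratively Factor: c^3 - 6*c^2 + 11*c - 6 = (c - 2)*(c^2 - 4*c + 3) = (c - 3)*(c - 2)*(c - 1)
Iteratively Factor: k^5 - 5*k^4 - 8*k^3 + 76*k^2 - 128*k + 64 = (k - 1)*(k^4 - 4*k^3 - 12*k^2 + 64*k - 64) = (k - 2)*(k - 1)*(k^3 - 2*k^2 - 16*k + 32) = (k - 2)*(k - 1)*(k + 4)*(k^2 - 6*k + 8) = (k - 2)^2*(k - 1)*(k + 4)*(k - 4)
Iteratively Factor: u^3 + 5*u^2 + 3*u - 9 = (u + 3)*(u^2 + 2*u - 3) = (u + 3)^2*(u - 1)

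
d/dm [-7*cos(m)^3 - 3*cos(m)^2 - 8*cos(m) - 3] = (21*cos(m)^2 + 6*cos(m) + 8)*sin(m)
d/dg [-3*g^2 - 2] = -6*g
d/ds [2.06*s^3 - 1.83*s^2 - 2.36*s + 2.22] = 6.18*s^2 - 3.66*s - 2.36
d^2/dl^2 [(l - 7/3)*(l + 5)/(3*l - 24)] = 442/(9*(l^3 - 24*l^2 + 192*l - 512))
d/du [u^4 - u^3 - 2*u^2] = u*(4*u^2 - 3*u - 4)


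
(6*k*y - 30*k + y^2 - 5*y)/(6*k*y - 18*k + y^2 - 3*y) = (y - 5)/(y - 3)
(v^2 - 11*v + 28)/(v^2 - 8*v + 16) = (v - 7)/(v - 4)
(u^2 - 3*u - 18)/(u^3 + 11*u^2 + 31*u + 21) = (u - 6)/(u^2 + 8*u + 7)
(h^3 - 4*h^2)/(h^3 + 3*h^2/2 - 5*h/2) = 2*h*(h - 4)/(2*h^2 + 3*h - 5)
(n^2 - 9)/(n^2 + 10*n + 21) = (n - 3)/(n + 7)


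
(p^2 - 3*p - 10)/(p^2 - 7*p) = (p^2 - 3*p - 10)/(p*(p - 7))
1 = 1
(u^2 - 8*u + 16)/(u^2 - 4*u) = (u - 4)/u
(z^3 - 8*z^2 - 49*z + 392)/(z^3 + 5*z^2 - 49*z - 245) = (z - 8)/(z + 5)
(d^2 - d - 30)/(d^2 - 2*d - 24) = (d + 5)/(d + 4)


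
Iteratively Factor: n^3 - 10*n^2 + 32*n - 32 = (n - 4)*(n^2 - 6*n + 8) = (n - 4)^2*(n - 2)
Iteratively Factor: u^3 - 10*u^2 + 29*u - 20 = (u - 4)*(u^2 - 6*u + 5) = (u - 4)*(u - 1)*(u - 5)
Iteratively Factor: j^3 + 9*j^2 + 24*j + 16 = (j + 4)*(j^2 + 5*j + 4) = (j + 4)^2*(j + 1)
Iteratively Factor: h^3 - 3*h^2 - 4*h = (h)*(h^2 - 3*h - 4) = h*(h + 1)*(h - 4)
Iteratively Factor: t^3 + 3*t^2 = (t + 3)*(t^2) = t*(t + 3)*(t)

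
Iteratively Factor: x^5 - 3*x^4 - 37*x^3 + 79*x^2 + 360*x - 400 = (x - 5)*(x^4 + 2*x^3 - 27*x^2 - 56*x + 80) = (x - 5)*(x - 1)*(x^3 + 3*x^2 - 24*x - 80) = (x - 5)^2*(x - 1)*(x^2 + 8*x + 16) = (x - 5)^2*(x - 1)*(x + 4)*(x + 4)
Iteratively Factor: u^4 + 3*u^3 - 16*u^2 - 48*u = (u + 3)*(u^3 - 16*u) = (u - 4)*(u + 3)*(u^2 + 4*u) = u*(u - 4)*(u + 3)*(u + 4)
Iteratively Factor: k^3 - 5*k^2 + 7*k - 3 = (k - 1)*(k^2 - 4*k + 3) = (k - 3)*(k - 1)*(k - 1)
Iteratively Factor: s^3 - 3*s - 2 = (s + 1)*(s^2 - s - 2) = (s + 1)^2*(s - 2)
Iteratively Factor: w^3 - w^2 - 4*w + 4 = (w - 2)*(w^2 + w - 2) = (w - 2)*(w + 2)*(w - 1)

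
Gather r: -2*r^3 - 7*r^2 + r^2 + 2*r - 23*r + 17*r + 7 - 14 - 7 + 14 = -2*r^3 - 6*r^2 - 4*r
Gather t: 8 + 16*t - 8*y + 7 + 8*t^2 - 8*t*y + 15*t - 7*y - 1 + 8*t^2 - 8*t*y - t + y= 16*t^2 + t*(30 - 16*y) - 14*y + 14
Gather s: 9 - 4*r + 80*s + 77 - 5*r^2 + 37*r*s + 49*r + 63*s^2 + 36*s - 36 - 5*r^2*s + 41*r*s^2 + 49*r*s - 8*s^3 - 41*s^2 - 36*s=-5*r^2 + 45*r - 8*s^3 + s^2*(41*r + 22) + s*(-5*r^2 + 86*r + 80) + 50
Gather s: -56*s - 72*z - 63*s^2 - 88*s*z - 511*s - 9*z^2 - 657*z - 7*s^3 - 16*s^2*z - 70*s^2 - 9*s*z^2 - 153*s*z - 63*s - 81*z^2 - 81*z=-7*s^3 + s^2*(-16*z - 133) + s*(-9*z^2 - 241*z - 630) - 90*z^2 - 810*z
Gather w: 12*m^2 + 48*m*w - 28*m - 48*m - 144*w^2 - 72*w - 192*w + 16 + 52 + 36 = 12*m^2 - 76*m - 144*w^2 + w*(48*m - 264) + 104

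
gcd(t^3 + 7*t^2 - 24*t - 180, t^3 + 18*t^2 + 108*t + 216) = t^2 + 12*t + 36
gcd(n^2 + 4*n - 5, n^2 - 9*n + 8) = n - 1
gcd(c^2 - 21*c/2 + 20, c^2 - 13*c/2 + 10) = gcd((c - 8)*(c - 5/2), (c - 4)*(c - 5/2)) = c - 5/2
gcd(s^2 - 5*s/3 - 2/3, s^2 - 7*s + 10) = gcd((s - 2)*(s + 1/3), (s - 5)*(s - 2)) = s - 2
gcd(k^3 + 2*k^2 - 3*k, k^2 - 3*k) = k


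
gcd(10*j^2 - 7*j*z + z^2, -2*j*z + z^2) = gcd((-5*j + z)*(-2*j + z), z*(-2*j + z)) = -2*j + z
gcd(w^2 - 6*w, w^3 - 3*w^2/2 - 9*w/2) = w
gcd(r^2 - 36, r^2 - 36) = r^2 - 36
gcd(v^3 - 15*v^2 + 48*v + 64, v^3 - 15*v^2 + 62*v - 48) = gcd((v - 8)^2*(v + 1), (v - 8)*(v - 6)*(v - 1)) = v - 8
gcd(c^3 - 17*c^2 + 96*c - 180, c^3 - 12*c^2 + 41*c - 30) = c^2 - 11*c + 30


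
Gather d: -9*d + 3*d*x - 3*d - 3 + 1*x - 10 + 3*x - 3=d*(3*x - 12) + 4*x - 16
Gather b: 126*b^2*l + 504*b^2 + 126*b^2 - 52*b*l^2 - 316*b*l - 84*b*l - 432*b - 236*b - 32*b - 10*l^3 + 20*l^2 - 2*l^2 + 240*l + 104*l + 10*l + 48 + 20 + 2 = b^2*(126*l + 630) + b*(-52*l^2 - 400*l - 700) - 10*l^3 + 18*l^2 + 354*l + 70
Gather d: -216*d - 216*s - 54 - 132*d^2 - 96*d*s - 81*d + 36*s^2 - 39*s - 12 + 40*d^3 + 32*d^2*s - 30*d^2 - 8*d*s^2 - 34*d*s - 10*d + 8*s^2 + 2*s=40*d^3 + d^2*(32*s - 162) + d*(-8*s^2 - 130*s - 307) + 44*s^2 - 253*s - 66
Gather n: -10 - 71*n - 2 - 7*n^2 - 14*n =-7*n^2 - 85*n - 12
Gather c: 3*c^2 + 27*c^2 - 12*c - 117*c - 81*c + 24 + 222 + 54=30*c^2 - 210*c + 300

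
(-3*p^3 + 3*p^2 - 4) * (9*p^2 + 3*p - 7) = -27*p^5 + 18*p^4 + 30*p^3 - 57*p^2 - 12*p + 28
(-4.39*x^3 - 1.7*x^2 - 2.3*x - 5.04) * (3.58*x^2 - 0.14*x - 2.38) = -15.7162*x^5 - 5.4714*x^4 + 2.4522*x^3 - 13.6752*x^2 + 6.1796*x + 11.9952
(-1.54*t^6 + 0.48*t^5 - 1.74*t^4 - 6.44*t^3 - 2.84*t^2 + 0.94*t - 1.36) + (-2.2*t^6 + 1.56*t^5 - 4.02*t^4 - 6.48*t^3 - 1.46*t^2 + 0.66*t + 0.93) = -3.74*t^6 + 2.04*t^5 - 5.76*t^4 - 12.92*t^3 - 4.3*t^2 + 1.6*t - 0.43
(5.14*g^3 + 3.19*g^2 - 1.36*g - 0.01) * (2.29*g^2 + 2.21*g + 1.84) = 11.7706*g^5 + 18.6645*g^4 + 13.3931*g^3 + 2.8411*g^2 - 2.5245*g - 0.0184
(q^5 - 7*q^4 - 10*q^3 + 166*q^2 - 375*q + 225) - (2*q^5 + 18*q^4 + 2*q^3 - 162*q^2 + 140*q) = -q^5 - 25*q^4 - 12*q^3 + 328*q^2 - 515*q + 225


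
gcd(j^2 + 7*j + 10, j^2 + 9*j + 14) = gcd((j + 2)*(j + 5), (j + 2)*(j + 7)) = j + 2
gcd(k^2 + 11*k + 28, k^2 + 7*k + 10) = 1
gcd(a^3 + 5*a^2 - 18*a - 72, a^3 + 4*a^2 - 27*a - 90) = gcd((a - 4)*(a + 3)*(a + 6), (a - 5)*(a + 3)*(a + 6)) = a^2 + 9*a + 18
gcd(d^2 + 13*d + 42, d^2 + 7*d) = d + 7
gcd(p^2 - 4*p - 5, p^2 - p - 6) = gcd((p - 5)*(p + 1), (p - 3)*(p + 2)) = 1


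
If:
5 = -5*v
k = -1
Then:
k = -1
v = -1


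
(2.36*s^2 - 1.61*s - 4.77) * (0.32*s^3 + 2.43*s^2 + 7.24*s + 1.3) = 0.7552*s^5 + 5.2196*s^4 + 11.6477*s^3 - 20.1795*s^2 - 36.6278*s - 6.201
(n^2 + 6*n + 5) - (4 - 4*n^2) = 5*n^2 + 6*n + 1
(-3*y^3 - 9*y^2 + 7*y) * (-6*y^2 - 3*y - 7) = 18*y^5 + 63*y^4 + 6*y^3 + 42*y^2 - 49*y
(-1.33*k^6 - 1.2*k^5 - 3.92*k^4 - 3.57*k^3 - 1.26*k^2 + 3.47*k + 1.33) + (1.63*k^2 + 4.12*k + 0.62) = -1.33*k^6 - 1.2*k^5 - 3.92*k^4 - 3.57*k^3 + 0.37*k^2 + 7.59*k + 1.95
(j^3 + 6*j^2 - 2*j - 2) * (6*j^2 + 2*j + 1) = 6*j^5 + 38*j^4 + j^3 - 10*j^2 - 6*j - 2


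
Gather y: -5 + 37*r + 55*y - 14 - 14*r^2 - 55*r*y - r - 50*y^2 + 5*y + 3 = -14*r^2 + 36*r - 50*y^2 + y*(60 - 55*r) - 16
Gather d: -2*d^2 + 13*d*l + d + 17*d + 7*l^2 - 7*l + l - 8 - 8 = -2*d^2 + d*(13*l + 18) + 7*l^2 - 6*l - 16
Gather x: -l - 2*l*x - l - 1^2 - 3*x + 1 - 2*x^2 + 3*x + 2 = -2*l*x - 2*l - 2*x^2 + 2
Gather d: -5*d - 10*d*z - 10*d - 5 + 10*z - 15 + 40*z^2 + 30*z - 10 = d*(-10*z - 15) + 40*z^2 + 40*z - 30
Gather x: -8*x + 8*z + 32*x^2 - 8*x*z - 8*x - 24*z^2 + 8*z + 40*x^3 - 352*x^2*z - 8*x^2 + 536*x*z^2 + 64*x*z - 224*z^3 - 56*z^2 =40*x^3 + x^2*(24 - 352*z) + x*(536*z^2 + 56*z - 16) - 224*z^3 - 80*z^2 + 16*z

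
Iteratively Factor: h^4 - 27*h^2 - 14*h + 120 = (h + 3)*(h^3 - 3*h^2 - 18*h + 40) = (h + 3)*(h + 4)*(h^2 - 7*h + 10) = (h - 2)*(h + 3)*(h + 4)*(h - 5)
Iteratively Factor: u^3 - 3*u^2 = (u)*(u^2 - 3*u) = u*(u - 3)*(u)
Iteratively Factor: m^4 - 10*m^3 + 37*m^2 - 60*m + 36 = (m - 2)*(m^3 - 8*m^2 + 21*m - 18) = (m - 2)^2*(m^2 - 6*m + 9) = (m - 3)*(m - 2)^2*(m - 3)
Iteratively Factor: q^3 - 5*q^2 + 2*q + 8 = (q - 2)*(q^2 - 3*q - 4) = (q - 2)*(q + 1)*(q - 4)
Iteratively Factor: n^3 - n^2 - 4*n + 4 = (n - 2)*(n^2 + n - 2) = (n - 2)*(n + 2)*(n - 1)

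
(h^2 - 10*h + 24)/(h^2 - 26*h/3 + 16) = 3*(h - 4)/(3*h - 8)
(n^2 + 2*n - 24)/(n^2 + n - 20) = (n + 6)/(n + 5)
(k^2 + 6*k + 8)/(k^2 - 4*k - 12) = (k + 4)/(k - 6)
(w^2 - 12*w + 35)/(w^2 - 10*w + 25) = (w - 7)/(w - 5)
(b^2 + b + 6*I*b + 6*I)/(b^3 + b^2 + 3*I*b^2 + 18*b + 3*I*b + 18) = 1/(b - 3*I)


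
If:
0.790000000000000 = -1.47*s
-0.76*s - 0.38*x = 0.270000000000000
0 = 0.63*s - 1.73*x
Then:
No Solution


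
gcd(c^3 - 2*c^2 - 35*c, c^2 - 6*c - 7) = c - 7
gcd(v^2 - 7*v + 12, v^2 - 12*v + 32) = v - 4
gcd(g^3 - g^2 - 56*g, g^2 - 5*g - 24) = g - 8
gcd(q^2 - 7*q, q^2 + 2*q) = q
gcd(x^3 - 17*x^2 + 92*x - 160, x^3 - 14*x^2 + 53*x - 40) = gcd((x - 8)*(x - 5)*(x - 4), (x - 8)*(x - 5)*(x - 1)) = x^2 - 13*x + 40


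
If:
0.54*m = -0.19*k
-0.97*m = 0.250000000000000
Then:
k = 0.73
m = -0.26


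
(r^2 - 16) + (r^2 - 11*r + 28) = 2*r^2 - 11*r + 12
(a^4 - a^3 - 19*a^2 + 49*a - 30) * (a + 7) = a^5 + 6*a^4 - 26*a^3 - 84*a^2 + 313*a - 210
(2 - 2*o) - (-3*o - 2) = o + 4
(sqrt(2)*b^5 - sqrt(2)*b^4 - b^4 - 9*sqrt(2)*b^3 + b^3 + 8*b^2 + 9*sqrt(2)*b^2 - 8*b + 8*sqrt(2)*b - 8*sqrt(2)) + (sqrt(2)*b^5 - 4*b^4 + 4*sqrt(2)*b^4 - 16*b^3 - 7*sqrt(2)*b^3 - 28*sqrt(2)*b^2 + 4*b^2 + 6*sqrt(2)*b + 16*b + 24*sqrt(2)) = 2*sqrt(2)*b^5 - 5*b^4 + 3*sqrt(2)*b^4 - 16*sqrt(2)*b^3 - 15*b^3 - 19*sqrt(2)*b^2 + 12*b^2 + 8*b + 14*sqrt(2)*b + 16*sqrt(2)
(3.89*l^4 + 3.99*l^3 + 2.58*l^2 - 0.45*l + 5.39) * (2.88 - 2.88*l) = -11.2032*l^5 - 0.288*l^4 + 4.0608*l^3 + 8.7264*l^2 - 16.8192*l + 15.5232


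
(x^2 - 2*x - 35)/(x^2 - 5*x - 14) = (x + 5)/(x + 2)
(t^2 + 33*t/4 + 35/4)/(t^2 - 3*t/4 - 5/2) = (t + 7)/(t - 2)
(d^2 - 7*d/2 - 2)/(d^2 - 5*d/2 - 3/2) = (d - 4)/(d - 3)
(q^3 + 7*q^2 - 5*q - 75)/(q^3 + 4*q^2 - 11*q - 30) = (q + 5)/(q + 2)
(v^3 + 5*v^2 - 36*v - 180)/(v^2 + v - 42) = (v^2 + 11*v + 30)/(v + 7)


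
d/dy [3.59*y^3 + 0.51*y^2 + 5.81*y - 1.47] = 10.77*y^2 + 1.02*y + 5.81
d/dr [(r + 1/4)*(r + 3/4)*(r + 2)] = 3*r^2 + 6*r + 35/16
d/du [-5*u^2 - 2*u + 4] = -10*u - 2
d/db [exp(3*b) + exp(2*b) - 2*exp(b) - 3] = (3*exp(2*b) + 2*exp(b) - 2)*exp(b)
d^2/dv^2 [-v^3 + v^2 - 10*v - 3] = 2 - 6*v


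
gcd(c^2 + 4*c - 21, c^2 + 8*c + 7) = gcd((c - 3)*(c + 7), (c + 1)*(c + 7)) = c + 7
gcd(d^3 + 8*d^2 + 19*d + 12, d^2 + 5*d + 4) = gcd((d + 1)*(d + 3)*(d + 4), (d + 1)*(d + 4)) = d^2 + 5*d + 4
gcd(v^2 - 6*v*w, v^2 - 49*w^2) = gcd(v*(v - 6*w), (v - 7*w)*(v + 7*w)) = 1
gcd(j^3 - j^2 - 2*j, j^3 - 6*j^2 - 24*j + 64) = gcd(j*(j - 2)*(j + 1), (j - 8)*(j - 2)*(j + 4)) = j - 2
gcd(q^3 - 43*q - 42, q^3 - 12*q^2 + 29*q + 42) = q^2 - 6*q - 7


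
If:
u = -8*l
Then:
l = -u/8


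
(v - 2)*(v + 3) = v^2 + v - 6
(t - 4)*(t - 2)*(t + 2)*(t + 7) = t^4 + 3*t^3 - 32*t^2 - 12*t + 112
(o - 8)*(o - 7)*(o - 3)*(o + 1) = o^4 - 17*o^3 + 83*o^2 - 67*o - 168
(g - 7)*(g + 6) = g^2 - g - 42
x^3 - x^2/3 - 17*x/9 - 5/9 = (x - 5/3)*(x + 1/3)*(x + 1)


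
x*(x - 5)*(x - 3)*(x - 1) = x^4 - 9*x^3 + 23*x^2 - 15*x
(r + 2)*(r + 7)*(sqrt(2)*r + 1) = sqrt(2)*r^3 + r^2 + 9*sqrt(2)*r^2 + 9*r + 14*sqrt(2)*r + 14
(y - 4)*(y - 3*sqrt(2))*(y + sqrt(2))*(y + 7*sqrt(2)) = y^4 - 4*y^3 + 5*sqrt(2)*y^3 - 34*y^2 - 20*sqrt(2)*y^2 - 42*sqrt(2)*y + 136*y + 168*sqrt(2)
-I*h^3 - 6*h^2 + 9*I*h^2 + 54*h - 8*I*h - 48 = (h - 8)*(h - 6*I)*(-I*h + I)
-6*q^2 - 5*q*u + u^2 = (-6*q + u)*(q + u)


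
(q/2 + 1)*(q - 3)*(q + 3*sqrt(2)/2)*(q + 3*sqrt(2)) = q^4/2 - q^3/2 + 9*sqrt(2)*q^3/4 - 9*sqrt(2)*q^2/4 + 3*q^2/2 - 27*sqrt(2)*q/2 - 9*q/2 - 27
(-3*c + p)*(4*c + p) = -12*c^2 + c*p + p^2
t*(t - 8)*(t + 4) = t^3 - 4*t^2 - 32*t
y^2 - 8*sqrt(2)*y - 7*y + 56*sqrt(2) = (y - 7)*(y - 8*sqrt(2))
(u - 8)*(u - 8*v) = u^2 - 8*u*v - 8*u + 64*v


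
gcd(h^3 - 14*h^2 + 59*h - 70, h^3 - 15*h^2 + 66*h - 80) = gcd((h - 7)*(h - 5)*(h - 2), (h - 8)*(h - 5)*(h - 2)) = h^2 - 7*h + 10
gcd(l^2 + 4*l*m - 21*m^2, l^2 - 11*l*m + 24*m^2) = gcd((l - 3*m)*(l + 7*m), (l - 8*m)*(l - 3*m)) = l - 3*m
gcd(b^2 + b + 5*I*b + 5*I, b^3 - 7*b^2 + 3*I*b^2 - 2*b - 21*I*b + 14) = 1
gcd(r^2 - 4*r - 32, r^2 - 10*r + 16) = r - 8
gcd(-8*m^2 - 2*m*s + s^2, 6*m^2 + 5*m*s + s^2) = 2*m + s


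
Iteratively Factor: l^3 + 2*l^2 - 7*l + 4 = (l - 1)*(l^2 + 3*l - 4) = (l - 1)^2*(l + 4)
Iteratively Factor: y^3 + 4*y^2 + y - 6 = (y + 3)*(y^2 + y - 2) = (y - 1)*(y + 3)*(y + 2)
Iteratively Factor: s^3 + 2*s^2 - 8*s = (s + 4)*(s^2 - 2*s) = (s - 2)*(s + 4)*(s)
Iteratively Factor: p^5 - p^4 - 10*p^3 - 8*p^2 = (p + 2)*(p^4 - 3*p^3 - 4*p^2) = (p + 1)*(p + 2)*(p^3 - 4*p^2) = p*(p + 1)*(p + 2)*(p^2 - 4*p) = p^2*(p + 1)*(p + 2)*(p - 4)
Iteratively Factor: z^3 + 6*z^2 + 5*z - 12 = (z - 1)*(z^2 + 7*z + 12) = (z - 1)*(z + 3)*(z + 4)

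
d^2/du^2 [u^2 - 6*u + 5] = 2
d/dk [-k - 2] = -1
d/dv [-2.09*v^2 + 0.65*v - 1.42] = 0.65 - 4.18*v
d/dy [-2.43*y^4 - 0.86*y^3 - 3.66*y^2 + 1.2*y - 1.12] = -9.72*y^3 - 2.58*y^2 - 7.32*y + 1.2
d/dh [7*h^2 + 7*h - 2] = 14*h + 7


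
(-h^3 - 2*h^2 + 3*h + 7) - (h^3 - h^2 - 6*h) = -2*h^3 - h^2 + 9*h + 7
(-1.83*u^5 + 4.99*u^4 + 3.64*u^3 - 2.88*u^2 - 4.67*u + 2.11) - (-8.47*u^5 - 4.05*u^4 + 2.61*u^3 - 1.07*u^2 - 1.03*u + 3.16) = 6.64*u^5 + 9.04*u^4 + 1.03*u^3 - 1.81*u^2 - 3.64*u - 1.05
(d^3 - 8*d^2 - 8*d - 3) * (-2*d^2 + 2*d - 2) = -2*d^5 + 18*d^4 - 2*d^3 + 6*d^2 + 10*d + 6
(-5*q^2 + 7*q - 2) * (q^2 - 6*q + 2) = -5*q^4 + 37*q^3 - 54*q^2 + 26*q - 4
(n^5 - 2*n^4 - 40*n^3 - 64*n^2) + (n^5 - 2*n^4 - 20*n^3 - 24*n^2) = 2*n^5 - 4*n^4 - 60*n^3 - 88*n^2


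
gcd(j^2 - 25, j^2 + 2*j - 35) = j - 5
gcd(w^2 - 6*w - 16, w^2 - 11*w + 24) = w - 8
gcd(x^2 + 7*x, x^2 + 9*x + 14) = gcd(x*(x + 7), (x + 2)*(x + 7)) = x + 7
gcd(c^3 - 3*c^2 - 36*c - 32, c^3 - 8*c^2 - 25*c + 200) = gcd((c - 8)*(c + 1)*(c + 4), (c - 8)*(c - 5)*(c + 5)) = c - 8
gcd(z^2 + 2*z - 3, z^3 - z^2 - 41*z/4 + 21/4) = z + 3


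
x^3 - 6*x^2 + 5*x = x*(x - 5)*(x - 1)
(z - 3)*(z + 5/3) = z^2 - 4*z/3 - 5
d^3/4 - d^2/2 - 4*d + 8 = (d/4 + 1)*(d - 4)*(d - 2)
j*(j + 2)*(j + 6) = j^3 + 8*j^2 + 12*j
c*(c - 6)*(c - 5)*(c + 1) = c^4 - 10*c^3 + 19*c^2 + 30*c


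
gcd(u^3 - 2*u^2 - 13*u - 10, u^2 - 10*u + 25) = u - 5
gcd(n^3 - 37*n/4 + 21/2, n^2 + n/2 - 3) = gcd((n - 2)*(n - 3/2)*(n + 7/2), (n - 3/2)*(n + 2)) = n - 3/2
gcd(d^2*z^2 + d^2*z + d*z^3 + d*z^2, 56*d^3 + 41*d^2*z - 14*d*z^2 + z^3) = d + z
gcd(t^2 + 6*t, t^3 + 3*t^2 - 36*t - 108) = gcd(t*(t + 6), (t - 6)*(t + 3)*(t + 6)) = t + 6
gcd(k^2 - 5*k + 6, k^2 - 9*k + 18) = k - 3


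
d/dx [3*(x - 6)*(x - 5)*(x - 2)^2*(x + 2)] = 15*x^4 - 156*x^3 + 432*x^2 - 48*x - 624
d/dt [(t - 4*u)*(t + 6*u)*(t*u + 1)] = 3*t^2*u + 4*t*u^2 + 2*t - 24*u^3 + 2*u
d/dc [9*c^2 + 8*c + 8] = 18*c + 8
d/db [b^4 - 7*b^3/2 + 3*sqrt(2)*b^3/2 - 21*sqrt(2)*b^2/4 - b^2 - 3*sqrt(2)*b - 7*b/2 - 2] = 4*b^3 - 21*b^2/2 + 9*sqrt(2)*b^2/2 - 21*sqrt(2)*b/2 - 2*b - 3*sqrt(2) - 7/2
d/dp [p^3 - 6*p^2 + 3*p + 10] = 3*p^2 - 12*p + 3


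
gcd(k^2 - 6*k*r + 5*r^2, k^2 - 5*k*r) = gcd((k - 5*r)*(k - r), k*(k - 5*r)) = -k + 5*r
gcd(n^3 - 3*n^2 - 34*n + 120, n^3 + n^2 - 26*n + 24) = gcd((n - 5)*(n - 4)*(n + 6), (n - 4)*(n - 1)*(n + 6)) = n^2 + 2*n - 24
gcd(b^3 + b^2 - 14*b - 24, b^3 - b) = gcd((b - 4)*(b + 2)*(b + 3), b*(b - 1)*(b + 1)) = 1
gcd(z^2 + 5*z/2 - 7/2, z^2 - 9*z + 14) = 1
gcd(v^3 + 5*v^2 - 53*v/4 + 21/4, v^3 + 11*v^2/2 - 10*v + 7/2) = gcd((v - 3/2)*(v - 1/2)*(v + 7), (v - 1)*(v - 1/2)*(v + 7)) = v^2 + 13*v/2 - 7/2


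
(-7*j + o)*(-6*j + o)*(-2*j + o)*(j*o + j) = -84*j^4*o - 84*j^4 + 68*j^3*o^2 + 68*j^3*o - 15*j^2*o^3 - 15*j^2*o^2 + j*o^4 + j*o^3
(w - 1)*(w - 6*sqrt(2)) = w^2 - 6*sqrt(2)*w - w + 6*sqrt(2)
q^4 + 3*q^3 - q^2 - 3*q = q*(q - 1)*(q + 1)*(q + 3)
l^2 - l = l*(l - 1)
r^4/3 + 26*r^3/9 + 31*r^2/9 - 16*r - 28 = (r/3 + 1)*(r - 7/3)*(r + 2)*(r + 6)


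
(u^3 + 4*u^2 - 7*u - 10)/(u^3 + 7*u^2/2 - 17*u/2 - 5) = 2*(u + 1)/(2*u + 1)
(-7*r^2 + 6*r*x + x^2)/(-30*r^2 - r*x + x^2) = (7*r^2 - 6*r*x - x^2)/(30*r^2 + r*x - x^2)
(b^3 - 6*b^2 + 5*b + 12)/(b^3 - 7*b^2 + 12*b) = (b + 1)/b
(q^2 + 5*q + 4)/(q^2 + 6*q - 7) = (q^2 + 5*q + 4)/(q^2 + 6*q - 7)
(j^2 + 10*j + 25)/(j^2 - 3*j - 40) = (j + 5)/(j - 8)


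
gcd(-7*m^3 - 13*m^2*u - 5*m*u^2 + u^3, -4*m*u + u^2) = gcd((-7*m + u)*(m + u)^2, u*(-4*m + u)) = 1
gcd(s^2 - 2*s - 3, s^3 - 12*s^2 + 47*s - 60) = s - 3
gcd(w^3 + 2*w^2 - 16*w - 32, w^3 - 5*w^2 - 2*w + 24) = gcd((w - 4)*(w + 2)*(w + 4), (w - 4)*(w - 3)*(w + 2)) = w^2 - 2*w - 8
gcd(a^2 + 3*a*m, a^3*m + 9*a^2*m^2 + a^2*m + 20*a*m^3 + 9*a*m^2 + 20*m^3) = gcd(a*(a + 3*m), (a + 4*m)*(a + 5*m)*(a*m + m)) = 1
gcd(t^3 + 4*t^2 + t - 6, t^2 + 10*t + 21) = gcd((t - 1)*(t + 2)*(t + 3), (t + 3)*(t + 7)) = t + 3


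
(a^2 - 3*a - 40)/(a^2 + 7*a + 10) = (a - 8)/(a + 2)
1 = 1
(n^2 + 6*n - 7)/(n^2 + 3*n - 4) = (n + 7)/(n + 4)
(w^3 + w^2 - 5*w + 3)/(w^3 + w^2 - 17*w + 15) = (w^2 + 2*w - 3)/(w^2 + 2*w - 15)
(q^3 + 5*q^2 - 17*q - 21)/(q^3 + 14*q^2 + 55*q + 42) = (q - 3)/(q + 6)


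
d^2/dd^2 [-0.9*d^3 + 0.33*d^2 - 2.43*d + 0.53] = 0.66 - 5.4*d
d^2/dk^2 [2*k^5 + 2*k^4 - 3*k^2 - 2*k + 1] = 40*k^3 + 24*k^2 - 6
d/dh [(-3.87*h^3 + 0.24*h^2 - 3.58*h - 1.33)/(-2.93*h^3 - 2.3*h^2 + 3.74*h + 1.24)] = (-7.105427357601e-15*h^5 + 9.6042*h^4 - 49.9264*h^3 - 33.4235*h^2 - 5.5228*h + 0.535)/(8.5849*h^6 + 13.478*h^5 - 16.6264*h^4 - 24.4704*h^3 + 8.2836*h^2 + 9.2752*h + 1.5376)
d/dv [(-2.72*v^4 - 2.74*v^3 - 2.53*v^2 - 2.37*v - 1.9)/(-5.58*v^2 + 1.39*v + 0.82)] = (30.3552*v^5 + 3.9468*v^4 - 16.5388*v^3 - 23.4817*v^2 - 25.3532*v + 0.6976)/(31.1364*v^4 - 15.5124*v^3 - 7.2191*v^2 + 2.2796*v + 0.6724)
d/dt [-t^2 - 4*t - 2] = -2*t - 4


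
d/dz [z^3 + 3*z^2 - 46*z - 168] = 3*z^2 + 6*z - 46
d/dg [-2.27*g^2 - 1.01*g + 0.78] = -4.54*g - 1.01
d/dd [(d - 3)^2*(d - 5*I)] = (d - 3)*(3*d - 3 - 10*I)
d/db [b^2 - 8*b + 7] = 2*b - 8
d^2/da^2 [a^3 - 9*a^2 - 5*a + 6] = 6*a - 18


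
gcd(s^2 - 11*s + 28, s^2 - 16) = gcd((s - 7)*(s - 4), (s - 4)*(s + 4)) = s - 4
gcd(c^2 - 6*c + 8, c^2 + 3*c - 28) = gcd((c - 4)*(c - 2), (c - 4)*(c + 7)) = c - 4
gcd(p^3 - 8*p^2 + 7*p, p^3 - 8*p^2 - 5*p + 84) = p - 7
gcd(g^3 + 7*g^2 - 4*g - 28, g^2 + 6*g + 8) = g + 2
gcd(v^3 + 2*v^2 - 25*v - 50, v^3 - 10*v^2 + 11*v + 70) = v^2 - 3*v - 10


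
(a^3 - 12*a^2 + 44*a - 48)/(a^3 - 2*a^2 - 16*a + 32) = (a - 6)/(a + 4)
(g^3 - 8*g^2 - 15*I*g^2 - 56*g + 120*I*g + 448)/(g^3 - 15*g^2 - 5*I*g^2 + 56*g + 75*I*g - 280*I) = (g^2 - 15*I*g - 56)/(g^2 - g*(7 + 5*I) + 35*I)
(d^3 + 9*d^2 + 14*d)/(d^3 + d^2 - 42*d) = (d + 2)/(d - 6)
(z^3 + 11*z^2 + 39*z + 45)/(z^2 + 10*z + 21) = (z^2 + 8*z + 15)/(z + 7)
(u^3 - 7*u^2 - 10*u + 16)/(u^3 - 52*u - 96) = (u - 1)/(u + 6)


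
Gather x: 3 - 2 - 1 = 0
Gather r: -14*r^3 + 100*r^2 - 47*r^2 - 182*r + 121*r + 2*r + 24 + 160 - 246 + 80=-14*r^3 + 53*r^2 - 59*r + 18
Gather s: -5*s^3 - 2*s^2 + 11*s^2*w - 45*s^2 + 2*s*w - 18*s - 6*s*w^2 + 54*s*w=-5*s^3 + s^2*(11*w - 47) + s*(-6*w^2 + 56*w - 18)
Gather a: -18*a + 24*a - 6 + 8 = 6*a + 2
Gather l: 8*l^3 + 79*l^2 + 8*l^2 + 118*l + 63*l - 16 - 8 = 8*l^3 + 87*l^2 + 181*l - 24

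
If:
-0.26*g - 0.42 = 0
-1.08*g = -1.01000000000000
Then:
No Solution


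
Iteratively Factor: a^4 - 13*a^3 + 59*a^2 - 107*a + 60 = (a - 4)*(a^3 - 9*a^2 + 23*a - 15) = (a - 4)*(a - 1)*(a^2 - 8*a + 15) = (a - 4)*(a - 3)*(a - 1)*(a - 5)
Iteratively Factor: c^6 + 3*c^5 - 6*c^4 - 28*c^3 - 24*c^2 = (c + 2)*(c^5 + c^4 - 8*c^3 - 12*c^2) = c*(c + 2)*(c^4 + c^3 - 8*c^2 - 12*c) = c^2*(c + 2)*(c^3 + c^2 - 8*c - 12) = c^2*(c - 3)*(c + 2)*(c^2 + 4*c + 4) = c^2*(c - 3)*(c + 2)^2*(c + 2)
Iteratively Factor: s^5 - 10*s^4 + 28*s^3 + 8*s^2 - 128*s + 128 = (s - 4)*(s^4 - 6*s^3 + 4*s^2 + 24*s - 32) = (s - 4)*(s + 2)*(s^3 - 8*s^2 + 20*s - 16) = (s - 4)*(s - 2)*(s + 2)*(s^2 - 6*s + 8) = (s - 4)*(s - 2)^2*(s + 2)*(s - 4)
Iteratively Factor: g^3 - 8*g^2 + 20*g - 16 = (g - 2)*(g^2 - 6*g + 8) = (g - 2)^2*(g - 4)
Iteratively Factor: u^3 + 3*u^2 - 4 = (u + 2)*(u^2 + u - 2) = (u + 2)^2*(u - 1)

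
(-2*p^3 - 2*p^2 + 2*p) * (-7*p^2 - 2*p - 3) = 14*p^5 + 18*p^4 - 4*p^3 + 2*p^2 - 6*p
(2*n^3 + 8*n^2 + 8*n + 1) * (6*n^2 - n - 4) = 12*n^5 + 46*n^4 + 32*n^3 - 34*n^2 - 33*n - 4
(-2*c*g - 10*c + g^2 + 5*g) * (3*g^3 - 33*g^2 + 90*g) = -6*c*g^4 + 36*c*g^3 + 150*c*g^2 - 900*c*g + 3*g^5 - 18*g^4 - 75*g^3 + 450*g^2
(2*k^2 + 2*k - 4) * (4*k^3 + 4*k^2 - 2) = 8*k^5 + 16*k^4 - 8*k^3 - 20*k^2 - 4*k + 8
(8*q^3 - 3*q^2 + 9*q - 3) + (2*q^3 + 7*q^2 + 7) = 10*q^3 + 4*q^2 + 9*q + 4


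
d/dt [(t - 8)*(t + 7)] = 2*t - 1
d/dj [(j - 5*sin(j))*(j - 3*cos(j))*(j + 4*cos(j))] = -(j - 5*sin(j))*(j - 3*cos(j))*(4*sin(j) - 1) + (j - 5*sin(j))*(j + 4*cos(j))*(3*sin(j) + 1) - (j - 3*cos(j))*(j + 4*cos(j))*(5*cos(j) - 1)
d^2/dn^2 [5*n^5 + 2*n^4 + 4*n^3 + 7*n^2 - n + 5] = 100*n^3 + 24*n^2 + 24*n + 14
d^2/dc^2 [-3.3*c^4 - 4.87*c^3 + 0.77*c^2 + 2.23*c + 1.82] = -39.6*c^2 - 29.22*c + 1.54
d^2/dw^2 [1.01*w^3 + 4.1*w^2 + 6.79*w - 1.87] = 6.06*w + 8.2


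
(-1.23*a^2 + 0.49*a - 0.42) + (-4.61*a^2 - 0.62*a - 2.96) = -5.84*a^2 - 0.13*a - 3.38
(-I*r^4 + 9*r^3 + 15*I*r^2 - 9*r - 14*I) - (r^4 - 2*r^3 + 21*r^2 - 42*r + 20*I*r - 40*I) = -r^4 - I*r^4 + 11*r^3 - 21*r^2 + 15*I*r^2 + 33*r - 20*I*r + 26*I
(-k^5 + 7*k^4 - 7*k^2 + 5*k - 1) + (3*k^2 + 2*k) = -k^5 + 7*k^4 - 4*k^2 + 7*k - 1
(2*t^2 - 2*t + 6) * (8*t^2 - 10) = 16*t^4 - 16*t^3 + 28*t^2 + 20*t - 60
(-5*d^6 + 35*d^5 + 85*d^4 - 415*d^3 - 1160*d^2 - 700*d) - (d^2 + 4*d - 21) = -5*d^6 + 35*d^5 + 85*d^4 - 415*d^3 - 1161*d^2 - 704*d + 21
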